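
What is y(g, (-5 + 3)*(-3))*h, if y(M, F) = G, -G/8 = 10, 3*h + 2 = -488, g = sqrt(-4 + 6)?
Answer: 39200/3 ≈ 13067.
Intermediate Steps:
g = sqrt(2) ≈ 1.4142
h = -490/3 (h = -2/3 + (1/3)*(-488) = -2/3 - 488/3 = -490/3 ≈ -163.33)
G = -80 (G = -8*10 = -80)
y(M, F) = -80
y(g, (-5 + 3)*(-3))*h = -80*(-490/3) = 39200/3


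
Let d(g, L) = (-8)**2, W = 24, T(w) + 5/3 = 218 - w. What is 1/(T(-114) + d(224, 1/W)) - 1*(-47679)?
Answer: 56404260/1183 ≈ 47679.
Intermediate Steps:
T(w) = 649/3 - w (T(w) = -5/3 + (218 - w) = 649/3 - w)
d(g, L) = 64
1/(T(-114) + d(224, 1/W)) - 1*(-47679) = 1/((649/3 - 1*(-114)) + 64) - 1*(-47679) = 1/((649/3 + 114) + 64) + 47679 = 1/(991/3 + 64) + 47679 = 1/(1183/3) + 47679 = 3/1183 + 47679 = 56404260/1183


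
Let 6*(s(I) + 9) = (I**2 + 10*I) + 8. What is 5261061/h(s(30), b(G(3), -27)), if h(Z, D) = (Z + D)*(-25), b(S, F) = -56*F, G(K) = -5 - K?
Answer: -15783183/127825 ≈ -123.47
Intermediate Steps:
s(I) = -23/3 + I**2/6 + 5*I/3 (s(I) = -9 + ((I**2 + 10*I) + 8)/6 = -9 + (8 + I**2 + 10*I)/6 = -9 + (4/3 + I**2/6 + 5*I/3) = -23/3 + I**2/6 + 5*I/3)
h(Z, D) = -25*D - 25*Z (h(Z, D) = (D + Z)*(-25) = -25*D - 25*Z)
5261061/h(s(30), b(G(3), -27)) = 5261061/(-(-1400)*(-27) - 25*(-23/3 + (1/6)*30**2 + (5/3)*30)) = 5261061/(-25*1512 - 25*(-23/3 + (1/6)*900 + 50)) = 5261061/(-37800 - 25*(-23/3 + 150 + 50)) = 5261061/(-37800 - 25*577/3) = 5261061/(-37800 - 14425/3) = 5261061/(-127825/3) = 5261061*(-3/127825) = -15783183/127825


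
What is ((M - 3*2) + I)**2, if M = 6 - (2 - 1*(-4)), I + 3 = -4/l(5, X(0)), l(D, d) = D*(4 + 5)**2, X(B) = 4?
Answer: 13315201/164025 ≈ 81.178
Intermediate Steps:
l(D, d) = 81*D (l(D, d) = D*9**2 = D*81 = 81*D)
I = -1219/405 (I = -3 - 4/(81*5) = -3 - 4/405 = -1219/405 ≈ -3.0099)
M = 0 (M = 6 - (2 + 4) = 6 - 1*6 = 6 - 6 = 0)
((M - 3*2) + I)**2 = ((0 - 3*2) - 1219/405)**2 = ((0 - 1*6) - 1219/405)**2 = ((0 - 6) - 1219/405)**2 = (-6 - 1219/405)**2 = (-3649/405)**2 = 13315201/164025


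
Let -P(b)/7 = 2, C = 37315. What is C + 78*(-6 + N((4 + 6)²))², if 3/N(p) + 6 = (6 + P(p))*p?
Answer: 1002600353/24986 ≈ 40127.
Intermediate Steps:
P(b) = -14 (P(b) = -7*2 = -14)
N(p) = 3/(-6 - 8*p) (N(p) = 3/(-6 + (6 - 14)*p) = 3/(-6 - 8*p))
C + 78*(-6 + N((4 + 6)²))² = 37315 + 78*(-6 + 3/(2*(-3 - 4*(4 + 6)²)))² = 37315 + 78*(-6 + 3/(2*(-3 - 4*10²)))² = 37315 + 78*(-6 + 3/(2*(-3 - 4*100)))² = 37315 + 78*(-6 + 3/(2*(-3 - 400)))² = 37315 + 78*(-6 + (3/2)/(-403))² = 37315 + 78*(-6 + (3/2)*(-1/403))² = 37315 + 78*(-6 - 3/806)² = 37315 + 78*(-4839/806)² = 37315 + 78*(23415921/649636) = 37315 + 70247763/24986 = 1002600353/24986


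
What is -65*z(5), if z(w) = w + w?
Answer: -650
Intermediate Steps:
z(w) = 2*w
-65*z(5) = -130*5 = -65*10 = -650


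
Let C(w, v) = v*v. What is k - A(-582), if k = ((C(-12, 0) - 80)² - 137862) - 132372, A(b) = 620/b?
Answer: -76775384/291 ≈ -2.6383e+5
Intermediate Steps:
C(w, v) = v²
k = -263834 (k = ((0² - 80)² - 137862) - 132372 = ((0 - 80)² - 137862) - 132372 = ((-80)² - 137862) - 132372 = (6400 - 137862) - 132372 = -131462 - 132372 = -263834)
k - A(-582) = -263834 - 620/(-582) = -263834 - 620*(-1)/582 = -263834 - 1*(-310/291) = -263834 + 310/291 = -76775384/291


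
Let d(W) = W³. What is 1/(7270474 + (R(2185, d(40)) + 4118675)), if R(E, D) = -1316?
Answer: 1/11387833 ≈ 8.7813e-8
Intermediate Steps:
1/(7270474 + (R(2185, d(40)) + 4118675)) = 1/(7270474 + (-1316 + 4118675)) = 1/(7270474 + 4117359) = 1/11387833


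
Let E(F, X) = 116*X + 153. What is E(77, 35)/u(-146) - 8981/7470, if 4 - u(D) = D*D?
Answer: -12381899/8844480 ≈ -1.4000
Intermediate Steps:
u(D) = 4 - D² (u(D) = 4 - D*D = 4 - D²)
E(F, X) = 153 + 116*X
E(77, 35)/u(-146) - 8981/7470 = (153 + 116*35)/(4 - 1*(-146)²) - 8981/7470 = (153 + 4060)/(4 - 1*21316) - 8981*1/7470 = 4213/(4 - 21316) - 8981/7470 = 4213/(-21312) - 8981/7470 = 4213*(-1/21312) - 8981/7470 = -4213/21312 - 8981/7470 = -12381899/8844480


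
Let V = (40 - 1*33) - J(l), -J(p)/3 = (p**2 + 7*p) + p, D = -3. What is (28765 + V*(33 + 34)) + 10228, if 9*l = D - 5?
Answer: 1031170/27 ≈ 38192.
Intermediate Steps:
l = -8/9 (l = (-3 - 5)/9 = (1/9)*(-8) = -8/9 ≈ -0.88889)
J(p) = -24*p - 3*p**2 (J(p) = -3*((p**2 + 7*p) + p) = -3*(p**2 + 8*p) = -24*p - 3*p**2)
V = -323/27 (V = (40 - 1*33) - (-3)*(-8)*(8 - 8/9)/9 = (40 - 33) - (-3)*(-8)*64/(9*9) = 7 - 1*512/27 = 7 - 512/27 = -323/27 ≈ -11.963)
(28765 + V*(33 + 34)) + 10228 = (28765 - 323*(33 + 34)/27) + 10228 = (28765 - 323/27*67) + 10228 = (28765 - 21641/27) + 10228 = 755014/27 + 10228 = 1031170/27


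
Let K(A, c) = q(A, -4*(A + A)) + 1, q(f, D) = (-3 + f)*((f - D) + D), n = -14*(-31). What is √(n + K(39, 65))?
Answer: √1839 ≈ 42.884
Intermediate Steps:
n = 434
q(f, D) = f*(-3 + f) (q(f, D) = (-3 + f)*f = f*(-3 + f))
K(A, c) = 1 + A*(-3 + A) (K(A, c) = A*(-3 + A) + 1 = 1 + A*(-3 + A))
√(n + K(39, 65)) = √(434 + (1 + 39*(-3 + 39))) = √(434 + (1 + 39*36)) = √(434 + (1 + 1404)) = √(434 + 1405) = √1839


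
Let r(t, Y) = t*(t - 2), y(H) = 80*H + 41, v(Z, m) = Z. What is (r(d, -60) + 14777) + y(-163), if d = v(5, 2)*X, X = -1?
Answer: 1813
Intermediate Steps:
y(H) = 41 + 80*H
d = -5 (d = 5*(-1) = -5)
r(t, Y) = t*(-2 + t)
(r(d, -60) + 14777) + y(-163) = (-5*(-2 - 5) + 14777) + (41 + 80*(-163)) = (-5*(-7) + 14777) + (41 - 13040) = (35 + 14777) - 12999 = 14812 - 12999 = 1813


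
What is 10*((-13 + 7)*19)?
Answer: -1140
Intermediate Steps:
10*((-13 + 7)*19) = 10*(-6*19) = 10*(-114) = -1140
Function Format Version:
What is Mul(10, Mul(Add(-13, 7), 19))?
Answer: -1140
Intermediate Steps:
Mul(10, Mul(Add(-13, 7), 19)) = Mul(10, Mul(-6, 19)) = Mul(10, -114) = -1140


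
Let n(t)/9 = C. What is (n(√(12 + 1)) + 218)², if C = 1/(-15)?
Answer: 1181569/25 ≈ 47263.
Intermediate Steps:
C = -1/15 (C = 1*(-1/15) = -1/15 ≈ -0.066667)
n(t) = -⅗ (n(t) = 9*(-1/15) = -⅗)
(n(√(12 + 1)) + 218)² = (-⅗ + 218)² = (1087/5)² = 1181569/25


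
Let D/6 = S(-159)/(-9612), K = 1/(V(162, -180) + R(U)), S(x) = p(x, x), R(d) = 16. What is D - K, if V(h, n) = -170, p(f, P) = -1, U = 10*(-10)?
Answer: 439/61677 ≈ 0.0071177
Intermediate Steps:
U = -100
S(x) = -1
K = -1/154 (K = 1/(-170 + 16) = 1/(-154) = -1/154 ≈ -0.0064935)
D = 1/1602 (D = 6*(-1/(-9612)) = 6*(-1*(-1/9612)) = 6*(1/9612) = 1/1602 ≈ 0.00062422)
D - K = 1/1602 - 1*(-1/154) = 1/1602 + 1/154 = 439/61677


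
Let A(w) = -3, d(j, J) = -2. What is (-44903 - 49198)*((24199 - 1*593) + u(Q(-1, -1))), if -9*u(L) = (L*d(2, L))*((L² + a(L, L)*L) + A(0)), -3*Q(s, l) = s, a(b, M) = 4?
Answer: -179928326410/81 ≈ -2.2213e+9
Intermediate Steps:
Q(s, l) = -s/3
u(L) = 2*L*(-3 + L² + 4*L)/9 (u(L) = -L*(-2)*((L² + 4*L) - 3)/9 = -(-2*L)*(-3 + L² + 4*L)/9 = -(-2)*L*(-3 + L² + 4*L)/9 = 2*L*(-3 + L² + 4*L)/9)
(-44903 - 49198)*((24199 - 1*593) + u(Q(-1, -1))) = (-44903 - 49198)*((24199 - 1*593) + 2*(-⅓*(-1))*(-3 + (-⅓*(-1))² + 4*(-⅓*(-1)))/9) = -94101*((24199 - 593) + (2/9)*(⅓)*(-3 + (⅓)² + 4*(⅓))) = -94101*(23606 + (2/9)*(⅓)*(-3 + ⅑ + 4/3)) = -94101*(23606 + (2/9)*(⅓)*(-14/9)) = -94101*(23606 - 28/243) = -94101*5736230/243 = -179928326410/81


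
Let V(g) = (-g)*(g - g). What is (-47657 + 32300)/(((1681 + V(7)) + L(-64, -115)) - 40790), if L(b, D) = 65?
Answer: 15357/39044 ≈ 0.39333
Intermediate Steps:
V(g) = 0 (V(g) = -g*0 = 0)
(-47657 + 32300)/(((1681 + V(7)) + L(-64, -115)) - 40790) = (-47657 + 32300)/(((1681 + 0) + 65) - 40790) = -15357/((1681 + 65) - 40790) = -15357/(1746 - 40790) = -15357/(-39044) = -15357*(-1/39044) = 15357/39044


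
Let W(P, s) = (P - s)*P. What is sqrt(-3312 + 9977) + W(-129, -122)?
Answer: 903 + sqrt(6665) ≈ 984.64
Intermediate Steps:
W(P, s) = P*(P - s)
sqrt(-3312 + 9977) + W(-129, -122) = sqrt(-3312 + 9977) - 129*(-129 - 1*(-122)) = sqrt(6665) - 129*(-129 + 122) = sqrt(6665) - 129*(-7) = sqrt(6665) + 903 = 903 + sqrt(6665)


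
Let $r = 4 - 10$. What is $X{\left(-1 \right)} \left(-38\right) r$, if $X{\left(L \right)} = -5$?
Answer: $-1140$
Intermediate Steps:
$r = -6$
$X{\left(-1 \right)} \left(-38\right) r = \left(-5\right) \left(-38\right) \left(-6\right) = 190 \left(-6\right) = -1140$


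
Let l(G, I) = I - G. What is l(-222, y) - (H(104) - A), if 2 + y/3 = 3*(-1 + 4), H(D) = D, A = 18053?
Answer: 18192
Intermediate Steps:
y = 21 (y = -6 + 3*(3*(-1 + 4)) = -6 + 3*(3*3) = -6 + 3*9 = -6 + 27 = 21)
l(-222, y) - (H(104) - A) = (21 - 1*(-222)) - (104 - 1*18053) = (21 + 222) - (104 - 18053) = 243 - 1*(-17949) = 243 + 17949 = 18192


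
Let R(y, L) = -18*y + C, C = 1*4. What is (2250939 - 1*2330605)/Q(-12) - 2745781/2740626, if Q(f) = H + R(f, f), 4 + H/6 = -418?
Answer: 52996616311/1584081828 ≈ 33.456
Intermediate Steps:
C = 4
H = -2532 (H = -24 + 6*(-418) = -24 - 2508 = -2532)
R(y, L) = 4 - 18*y (R(y, L) = -18*y + 4 = 4 - 18*y)
Q(f) = -2528 - 18*f (Q(f) = -2532 + (4 - 18*f) = -2528 - 18*f)
(2250939 - 1*2330605)/Q(-12) - 2745781/2740626 = (2250939 - 1*2330605)/(-2528 - 18*(-12)) - 2745781/2740626 = (2250939 - 2330605)/(-2528 + 216) - 2745781*1/2740626 = -79666/(-2312) - 2745781/2740626 = -79666*(-1/2312) - 2745781/2740626 = 39833/1156 - 2745781/2740626 = 52996616311/1584081828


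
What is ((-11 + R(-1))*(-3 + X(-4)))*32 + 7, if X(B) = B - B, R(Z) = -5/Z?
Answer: 583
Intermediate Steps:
X(B) = 0
((-11 + R(-1))*(-3 + X(-4)))*32 + 7 = ((-11 - 5/(-1))*(-3 + 0))*32 + 7 = ((-11 - 5*(-1))*(-3))*32 + 7 = ((-11 + 5)*(-3))*32 + 7 = -6*(-3)*32 + 7 = 18*32 + 7 = 576 + 7 = 583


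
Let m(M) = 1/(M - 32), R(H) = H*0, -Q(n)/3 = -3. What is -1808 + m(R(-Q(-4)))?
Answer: -57857/32 ≈ -1808.0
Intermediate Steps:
Q(n) = 9 (Q(n) = -3*(-3) = 9)
R(H) = 0
m(M) = 1/(-32 + M)
-1808 + m(R(-Q(-4))) = -1808 + 1/(-32 + 0) = -1808 + 1/(-32) = -1808 - 1/32 = -57857/32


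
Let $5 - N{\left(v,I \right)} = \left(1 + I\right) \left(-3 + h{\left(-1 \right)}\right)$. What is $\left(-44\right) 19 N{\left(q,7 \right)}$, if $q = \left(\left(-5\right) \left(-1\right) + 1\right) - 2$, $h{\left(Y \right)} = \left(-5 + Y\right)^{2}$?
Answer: $216524$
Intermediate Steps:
$q = 4$ ($q = \left(5 + 1\right) - 2 = 6 - 2 = 4$)
$N{\left(v,I \right)} = -28 - 33 I$ ($N{\left(v,I \right)} = 5 - \left(1 + I\right) \left(-3 + \left(-5 - 1\right)^{2}\right) = 5 - \left(1 + I\right) \left(-3 + \left(-6\right)^{2}\right) = 5 - \left(1 + I\right) \left(-3 + 36\right) = 5 - \left(1 + I\right) 33 = 5 - \left(33 + 33 I\right) = -28 - 33 I$)
$\left(-44\right) 19 N{\left(q,7 \right)} = \left(-44\right) 19 \left(-28 - 231\right) = - 836 \left(-28 - 231\right) = \left(-836\right) \left(-259\right) = 216524$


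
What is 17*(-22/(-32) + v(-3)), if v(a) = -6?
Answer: -1445/16 ≈ -90.313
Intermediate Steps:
17*(-22/(-32) + v(-3)) = 17*(-22/(-32) - 6) = 17*(-22*(-1/32) - 6) = 17*(11/16 - 6) = 17*(-85/16) = -1445/16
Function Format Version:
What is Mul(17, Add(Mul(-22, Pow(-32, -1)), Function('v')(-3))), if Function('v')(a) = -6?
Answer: Rational(-1445, 16) ≈ -90.313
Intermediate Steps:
Mul(17, Add(Mul(-22, Pow(-32, -1)), Function('v')(-3))) = Mul(17, Add(Mul(-22, Pow(-32, -1)), -6)) = Mul(17, Add(Mul(-22, Rational(-1, 32)), -6)) = Mul(17, Add(Rational(11, 16), -6)) = Mul(17, Rational(-85, 16)) = Rational(-1445, 16)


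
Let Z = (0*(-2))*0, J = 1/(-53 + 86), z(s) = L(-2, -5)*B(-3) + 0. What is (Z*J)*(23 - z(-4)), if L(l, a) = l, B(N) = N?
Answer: 0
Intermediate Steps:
z(s) = 6 (z(s) = -2*(-3) + 0 = 6 + 0 = 6)
J = 1/33 ≈ 0.030303
Z = 0 (Z = 0*0 = 0)
(Z*J)*(23 - z(-4)) = (0*(1/33))*(23 - 1*6) = 0*(23 - 6) = 0*17 = 0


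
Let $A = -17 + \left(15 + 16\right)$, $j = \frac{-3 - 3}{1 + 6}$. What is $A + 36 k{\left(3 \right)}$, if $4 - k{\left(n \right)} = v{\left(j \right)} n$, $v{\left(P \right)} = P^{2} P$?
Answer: $\frac{77522}{343} \approx 226.01$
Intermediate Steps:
$j = - \frac{6}{7} \approx -0.85714$
$v{\left(P \right)} = P^{3}$
$A = 14$ ($A = -17 + 31 = 14$)
$k{\left(n \right)} = 4 + \frac{216 n}{343}$ ($k{\left(n \right)} = 4 - \left(- \frac{6}{7}\right)^{3} n = 4 - - \frac{216 n}{343} = 4 + \frac{216 n}{343}$)
$A + 36 k{\left(3 \right)} = 14 + 36 \left(4 + \frac{216}{343} \cdot 3\right) = 14 + 36 \left(4 + \frac{648}{343}\right) = 14 + 36 \cdot \frac{2020}{343} = 14 + \frac{72720}{343} = \frac{77522}{343}$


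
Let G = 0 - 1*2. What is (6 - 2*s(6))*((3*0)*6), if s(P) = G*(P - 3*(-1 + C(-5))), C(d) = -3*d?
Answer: 0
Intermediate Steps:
G = -2 (G = 0 - 2 = -2)
s(P) = 84 - 2*P (s(P) = -2*(P - 3*(-1 - 3*(-5))) = -2*(P - 3*(-1 + 15)) = -2*(P - 3*14) = -2*(P - 42) = -2*(-42 + P) = 84 - 2*P)
(6 - 2*s(6))*((3*0)*6) = (6 - 2*(84 - 2*6))*((3*0)*6) = (6 - 2*(84 - 12))*(0*6) = (6 - 2*72)*0 = (6 - 144)*0 = -138*0 = 0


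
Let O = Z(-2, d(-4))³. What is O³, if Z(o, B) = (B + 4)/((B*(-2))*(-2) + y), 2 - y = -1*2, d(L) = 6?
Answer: 1953125/20661046784 ≈ 9.4532e-5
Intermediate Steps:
y = 4 (y = 2 - (-1)*2 = 2 - 1*(-2) = 2 + 2 = 4)
Z(o, B) = (4 + B)/(4 + 4*B) (Z(o, B) = (B + 4)/((B*(-2))*(-2) + 4) = (4 + B)/(-2*B*(-2) + 4) = (4 + B)/(4*B + 4) = (4 + B)/(4 + 4*B))
O = 125/2744 (O = ((4 + 6)/(4*(1 + 6)))³ = ((¼)*10/7)³ = ((¼)*(⅐)*10)³ = (5/14)³ = 125/2744 ≈ 0.045554)
O³ = (125/2744)³ = 1953125/20661046784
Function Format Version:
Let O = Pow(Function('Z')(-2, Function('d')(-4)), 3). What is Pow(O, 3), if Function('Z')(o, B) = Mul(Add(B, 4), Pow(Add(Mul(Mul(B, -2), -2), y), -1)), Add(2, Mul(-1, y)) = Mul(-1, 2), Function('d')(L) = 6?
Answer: Rational(1953125, 20661046784) ≈ 9.4532e-5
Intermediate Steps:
y = 4 (y = Add(2, Mul(-1, Mul(-1, 2))) = Add(2, Mul(-1, -2)) = Add(2, 2) = 4)
Function('Z')(o, B) = Mul(Pow(Add(4, Mul(4, B)), -1), Add(4, B)) (Function('Z')(o, B) = Mul(Add(B, 4), Pow(Add(Mul(Mul(B, -2), -2), 4), -1)) = Mul(Add(4, B), Pow(Add(Mul(Mul(-2, B), -2), 4), -1)) = Mul(Add(4, B), Pow(Add(Mul(4, B), 4), -1)) = Mul(Add(4, B), Pow(Add(4, Mul(4, B)), -1)) = Mul(Pow(Add(4, Mul(4, B)), -1), Add(4, B)))
O = Rational(125, 2744) (O = Pow(Mul(Rational(1, 4), Pow(Add(1, 6), -1), Add(4, 6)), 3) = Pow(Mul(Rational(1, 4), Pow(7, -1), 10), 3) = Pow(Mul(Rational(1, 4), Rational(1, 7), 10), 3) = Pow(Rational(5, 14), 3) = Rational(125, 2744) ≈ 0.045554)
Pow(O, 3) = Pow(Rational(125, 2744), 3) = Rational(1953125, 20661046784)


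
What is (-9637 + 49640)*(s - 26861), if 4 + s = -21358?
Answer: -1929064669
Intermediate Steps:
s = -21362 (s = -4 - 21358 = -21362)
(-9637 + 49640)*(s - 26861) = (-9637 + 49640)*(-21362 - 26861) = 40003*(-48223) = -1929064669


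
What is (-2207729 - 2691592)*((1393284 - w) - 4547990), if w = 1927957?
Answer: 24901597571823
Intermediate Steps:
(-2207729 - 2691592)*((1393284 - w) - 4547990) = (-2207729 - 2691592)*((1393284 - 1*1927957) - 4547990) = -4899321*((1393284 - 1927957) - 4547990) = -4899321*(-534673 - 4547990) = -4899321*(-5082663) = 24901597571823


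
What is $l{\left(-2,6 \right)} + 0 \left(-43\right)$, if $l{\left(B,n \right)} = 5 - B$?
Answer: $7$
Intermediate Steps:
$l{\left(-2,6 \right)} + 0 \left(-43\right) = \left(5 - -2\right) + 0 \left(-43\right) = \left(5 + 2\right) + 0 = 7 + 0 = 7$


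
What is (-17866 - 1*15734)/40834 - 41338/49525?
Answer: -1676017946/1011151925 ≈ -1.6575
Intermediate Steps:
(-17866 - 1*15734)/40834 - 41338/49525 = (-17866 - 15734)*(1/40834) - 41338*1/49525 = -33600*1/40834 - 41338/49525 = -16800/20417 - 41338/49525 = -1676017946/1011151925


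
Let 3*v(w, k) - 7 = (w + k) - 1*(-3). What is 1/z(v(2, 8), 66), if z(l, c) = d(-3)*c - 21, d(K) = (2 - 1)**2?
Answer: 1/45 ≈ 0.022222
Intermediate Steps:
v(w, k) = 10/3 + k/3 + w/3 (v(w, k) = 7/3 + ((w + k) - 1*(-3))/3 = 7/3 + ((k + w) + 3)/3 = 7/3 + (3 + k + w)/3 = 7/3 + (1 + k/3 + w/3) = 10/3 + k/3 + w/3)
d(K) = 1 (d(K) = 1**2 = 1)
z(l, c) = -21 + c (z(l, c) = 1*c - 21 = c - 21 = -21 + c)
1/z(v(2, 8), 66) = 1/(-21 + 66) = 1/45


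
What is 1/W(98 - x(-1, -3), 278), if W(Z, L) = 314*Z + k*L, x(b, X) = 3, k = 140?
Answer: 1/68750 ≈ 1.4545e-5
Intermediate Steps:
W(Z, L) = 140*L + 314*Z (W(Z, L) = 314*Z + 140*L = 140*L + 314*Z)
1/W(98 - x(-1, -3), 278) = 1/(140*278 + 314*(98 - 1*3)) = 1/(38920 + 314*(98 - 3)) = 1/(38920 + 314*95) = 1/(38920 + 29830) = 1/68750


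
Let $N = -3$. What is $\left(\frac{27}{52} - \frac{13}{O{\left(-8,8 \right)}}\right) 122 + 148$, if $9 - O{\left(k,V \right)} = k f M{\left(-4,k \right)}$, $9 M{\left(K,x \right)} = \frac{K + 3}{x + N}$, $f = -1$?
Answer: $\frac{769721}{22958} \approx 33.527$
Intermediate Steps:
$M{\left(K,x \right)} = \frac{3 + K}{9 \left(-3 + x\right)}$ ($M{\left(K,x \right)} = \frac{\left(K + 3\right) \frac{1}{x - 3}}{9} = \frac{\left(3 + K\right) \frac{1}{-3 + x}}{9} = \frac{\frac{1}{-3 + x} \left(3 + K\right)}{9} = \frac{3 + K}{9 \left(-3 + x\right)}$)
$O{\left(k,V \right)} = 9 - \frac{k}{9 \left(-3 + k\right)}$ ($O{\left(k,V \right)} = 9 - k \left(-1\right) \frac{3 - 4}{9 \left(-3 + k\right)} = 9 - - k \frac{1}{9} \frac{1}{-3 + k} \left(-1\right) = 9 - - k \left(- \frac{1}{9 \left(-3 + k\right)}\right) = 9 - \frac{k}{9 \left(-3 + k\right)}$)
$\left(\frac{27}{52} - \frac{13}{O{\left(-8,8 \right)}}\right) 122 + 148 = \left(\frac{27}{52} - \frac{13}{\frac{1}{9} \frac{1}{-3 - 8} \left(-243 + 80 \left(-8\right)\right)}\right) 122 + 148 = \left(27 \cdot \frac{1}{52} - \frac{13}{\frac{1}{9} \frac{1}{-11} \left(-243 - 640\right)}\right) 122 + 148 = \left(\frac{27}{52} - \frac{13}{\frac{1}{9} \left(- \frac{1}{11}\right) \left(-883\right)}\right) 122 + 148 = \left(\frac{27}{52} - \frac{13}{\frac{883}{99}}\right) 122 + 148 = \left(\frac{27}{52} - \frac{1287}{883}\right) 122 + 148 = \left(- \frac{43083}{45916}\right) 122 + 148 = - \frac{2628063}{22958} + 148 = \frac{769721}{22958}$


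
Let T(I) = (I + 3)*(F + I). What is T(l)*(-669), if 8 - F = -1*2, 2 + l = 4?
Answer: -40140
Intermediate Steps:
l = 2 (l = -2 + 4 = 2)
F = 10 (F = 8 - (-1)*2 = 8 - 1*(-2) = 8 + 2 = 10)
T(I) = (3 + I)*(10 + I) (T(I) = (I + 3)*(10 + I) = (3 + I)*(10 + I))
T(l)*(-669) = (30 + 2**2 + 13*2)*(-669) = (30 + 4 + 26)*(-669) = 60*(-669) = -40140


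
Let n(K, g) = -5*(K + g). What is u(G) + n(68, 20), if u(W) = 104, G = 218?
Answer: -336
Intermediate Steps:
n(K, g) = -5*K - 5*g
u(G) + n(68, 20) = 104 + (-5*68 - 5*20) = 104 + (-340 - 100) = 104 - 440 = -336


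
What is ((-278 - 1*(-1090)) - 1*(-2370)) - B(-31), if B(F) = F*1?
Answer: 3213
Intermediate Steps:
B(F) = F
((-278 - 1*(-1090)) - 1*(-2370)) - B(-31) = ((-278 - 1*(-1090)) - 1*(-2370)) - 1*(-31) = ((-278 + 1090) + 2370) + 31 = (812 + 2370) + 31 = 3182 + 31 = 3213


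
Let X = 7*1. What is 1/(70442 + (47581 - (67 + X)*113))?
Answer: 1/109661 ≈ 9.1190e-6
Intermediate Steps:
X = 7
1/(70442 + (47581 - (67 + X)*113)) = 1/(70442 + (47581 - (67 + 7)*113)) = 1/(70442 + (47581 - 74*113)) = 1/(70442 + (47581 - 1*8362)) = 1/(70442 + (47581 - 8362)) = 1/(70442 + 39219) = 1/109661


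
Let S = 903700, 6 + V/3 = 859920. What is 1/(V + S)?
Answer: 1/3483442 ≈ 2.8707e-7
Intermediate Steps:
V = 2579742 (V = -18 + 3*859920 = -18 + 2579760 = 2579742)
1/(V + S) = 1/(2579742 + 903700) = 1/3483442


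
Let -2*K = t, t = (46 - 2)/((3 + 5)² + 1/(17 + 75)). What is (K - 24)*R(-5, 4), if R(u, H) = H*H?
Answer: -2293760/5889 ≈ -389.50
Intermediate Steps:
t = 4048/5889 (t = 44/(8² + 1/92) = 44/(64 + 1/92) = 44/(5889/92) = 44*(92/5889) = 4048/5889 ≈ 0.68738)
K = -2024/5889 (K = -½*4048/5889 = -2024/5889 ≈ -0.34369)
R(u, H) = H²
(K - 24)*R(-5, 4) = (-2024/5889 - 24)*4² = -143360/5889*16 = -2293760/5889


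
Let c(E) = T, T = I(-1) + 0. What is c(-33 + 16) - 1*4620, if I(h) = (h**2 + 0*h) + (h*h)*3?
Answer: -4616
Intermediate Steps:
I(h) = 4*h**2 (I(h) = (h**2 + 0) + h**2*3 = h**2 + 3*h**2 = 4*h**2)
T = 4 (T = 4*(-1)**2 + 0 = 4*1 + 0 = 4 + 0 = 4)
c(E) = 4
c(-33 + 16) - 1*4620 = 4 - 1*4620 = 4 - 4620 = -4616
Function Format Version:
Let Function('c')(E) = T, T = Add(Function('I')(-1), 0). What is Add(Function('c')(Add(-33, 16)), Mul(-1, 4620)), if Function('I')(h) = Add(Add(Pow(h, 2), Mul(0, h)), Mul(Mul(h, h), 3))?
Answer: -4616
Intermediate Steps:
Function('I')(h) = Mul(4, Pow(h, 2)) (Function('I')(h) = Add(Add(Pow(h, 2), 0), Mul(Pow(h, 2), 3)) = Add(Pow(h, 2), Mul(3, Pow(h, 2))) = Mul(4, Pow(h, 2)))
T = 4 (T = Add(Mul(4, Pow(-1, 2)), 0) = Add(Mul(4, 1), 0) = Add(4, 0) = 4)
Function('c')(E) = 4
Add(Function('c')(Add(-33, 16)), Mul(-1, 4620)) = Add(4, Mul(-1, 4620)) = Add(4, -4620) = -4616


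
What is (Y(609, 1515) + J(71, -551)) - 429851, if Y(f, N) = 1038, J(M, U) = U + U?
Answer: -429915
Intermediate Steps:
J(M, U) = 2*U
(Y(609, 1515) + J(71, -551)) - 429851 = (1038 + 2*(-551)) - 429851 = (1038 - 1102) - 429851 = -64 - 429851 = -429915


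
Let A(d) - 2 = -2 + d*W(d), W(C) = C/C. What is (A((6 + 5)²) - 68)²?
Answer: 2809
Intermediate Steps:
W(C) = 1
A(d) = d (A(d) = 2 + (-2 + d*1) = 2 + (-2 + d) = d)
(A((6 + 5)²) - 68)² = ((6 + 5)² - 68)² = (11² - 68)² = (121 - 68)² = 53² = 2809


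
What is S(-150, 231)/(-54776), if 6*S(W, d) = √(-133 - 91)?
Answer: -I*√14/82164 ≈ -4.5539e-5*I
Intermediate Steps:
S(W, d) = 2*I*√14/3 (S(W, d) = √(-133 - 91)/6 = √(-224)/6 = (4*I*√14)/6 = 2*I*√14/3)
S(-150, 231)/(-54776) = (2*I*√14/3)/(-54776) = (2*I*√14/3)*(-1/54776) = -I*√14/82164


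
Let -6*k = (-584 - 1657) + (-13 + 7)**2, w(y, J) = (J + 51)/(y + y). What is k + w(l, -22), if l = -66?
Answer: 48481/132 ≈ 367.28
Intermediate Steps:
w(y, J) = (51 + J)/(2*y) (w(y, J) = (51 + J)/((2*y)) = (51 + J)*(1/(2*y)) = (51 + J)/(2*y))
k = 735/2 (k = -((-584 - 1657) + (-13 + 7)**2)/6 = -(-2241 + (-6)**2)/6 = -(-2241 + 36)/6 = -1/6*(-2205) = 735/2 ≈ 367.50)
k + w(l, -22) = 735/2 + (1/2)*(51 - 22)/(-66) = 735/2 + (1/2)*(-1/66)*29 = 735/2 - 29/132 = 48481/132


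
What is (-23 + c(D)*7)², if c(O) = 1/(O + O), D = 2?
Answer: 7225/16 ≈ 451.56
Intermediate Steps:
c(O) = 1/(2*O)
(-23 + c(D)*7)² = (-23 + ((½)/2)*7)² = (-23 + ((½)*(½))*7)² = (-23 + (¼)*7)² = (-23 + 7/4)² = (-85/4)² = 7225/16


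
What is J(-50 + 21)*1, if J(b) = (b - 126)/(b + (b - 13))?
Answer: 155/71 ≈ 2.1831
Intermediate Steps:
J(b) = (-126 + b)/(-13 + 2*b) (J(b) = (-126 + b)/(b + (-13 + b)) = (-126 + b)/(-13 + 2*b))
J(-50 + 21)*1 = ((-126 + (-50 + 21))/(-13 + 2*(-50 + 21)))*1 = ((-126 - 29)/(-13 + 2*(-29)))*1 = (-155/(-13 - 58))*1 = (-155/(-71))*1 = -1/71*(-155)*1 = (155/71)*1 = 155/71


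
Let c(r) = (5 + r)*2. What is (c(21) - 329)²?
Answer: 76729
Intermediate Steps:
c(r) = 10 + 2*r
(c(21) - 329)² = ((10 + 2*21) - 329)² = ((10 + 42) - 329)² = (52 - 329)² = (-277)² = 76729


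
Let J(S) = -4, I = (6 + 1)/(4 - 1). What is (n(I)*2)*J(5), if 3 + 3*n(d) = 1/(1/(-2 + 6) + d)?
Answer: 216/31 ≈ 6.9677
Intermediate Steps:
I = 7/3 ≈ 2.3333
n(d) = -1 + 1/(3*(1/4 + d)) (n(d) = -1 + 1/(3*(1/(-2 + 6) + d)) = -1 + 1/(3*(1/4 + d)))
(n(I)*2)*J(5) = (((1 - 12*7/3)/(3*(1 + 4*(7/3))))*2)*(-4) = (((1 - 28)/(3*(1 + 28/3)))*2)*(-4) = (((1/3)*(-27)/(31/3))*2)*(-4) = (((1/3)*(3/31)*(-27))*2)*(-4) = -27/31*2*(-4) = -54/31*(-4) = 216/31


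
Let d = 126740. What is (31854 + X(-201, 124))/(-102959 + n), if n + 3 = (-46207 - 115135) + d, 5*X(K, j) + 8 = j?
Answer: -79693/343910 ≈ -0.23173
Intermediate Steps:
X(K, j) = -8/5 + j/5
n = -34605 (n = -3 + ((-46207 - 115135) + 126740) = -3 + (-161342 + 126740) = -3 - 34602 = -34605)
(31854 + X(-201, 124))/(-102959 + n) = (31854 + (-8/5 + (1/5)*124))/(-102959 - 34605) = (31854 + (-8/5 + 124/5))/(-137564) = (31854 + 116/5)*(-1/137564) = (159386/5)*(-1/137564) = -79693/343910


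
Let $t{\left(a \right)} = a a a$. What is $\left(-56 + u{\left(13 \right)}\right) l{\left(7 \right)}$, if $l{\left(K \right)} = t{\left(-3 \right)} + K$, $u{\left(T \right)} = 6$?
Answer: $1000$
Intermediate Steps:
$t{\left(a \right)} = a^{3}$ ($t{\left(a \right)} = a^{2} a = a^{3}$)
$l{\left(K \right)} = -27 + K$ ($l{\left(K \right)} = \left(-3\right)^{3} + K = -27 + K$)
$\left(-56 + u{\left(13 \right)}\right) l{\left(7 \right)} = \left(-56 + 6\right) \left(-27 + 7\right) = \left(-50\right) \left(-20\right) = 1000$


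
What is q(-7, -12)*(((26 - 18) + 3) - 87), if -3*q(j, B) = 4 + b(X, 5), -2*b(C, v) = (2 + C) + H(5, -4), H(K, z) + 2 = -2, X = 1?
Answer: 114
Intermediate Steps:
H(K, z) = -4 (H(K, z) = -2 - 2 = -4)
b(C, v) = 1 - C/2 (b(C, v) = -((2 + C) - 4)/2 = -(-2 + C)/2 = 1 - C/2)
q(j, B) = -3/2 (q(j, B) = -(4 + (1 - ½*1))/3 = -(4 + (1 - ½))/3 = -(4 + ½)/3 = -⅓*9/2 = -3/2)
q(-7, -12)*(((26 - 18) + 3) - 87) = -3*(((26 - 18) + 3) - 87)/2 = -3*((8 + 3) - 87)/2 = -3*(11 - 87)/2 = -3/2*(-76) = 114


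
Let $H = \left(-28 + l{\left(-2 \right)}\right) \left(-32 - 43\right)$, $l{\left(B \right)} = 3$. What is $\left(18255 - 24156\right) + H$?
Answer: $-4026$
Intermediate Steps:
$H = 1875$ ($H = \left(-28 + 3\right) \left(-32 - 43\right) = \left(-25\right) \left(-75\right) = 1875$)
$\left(18255 - 24156\right) + H = \left(18255 - 24156\right) + 1875 = -5901 + 1875 = -4026$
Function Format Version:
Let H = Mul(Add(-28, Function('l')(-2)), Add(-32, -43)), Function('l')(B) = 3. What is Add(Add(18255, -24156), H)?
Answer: -4026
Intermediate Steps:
H = 1875 (H = Mul(Add(-28, 3), Add(-32, -43)) = Mul(-25, -75) = 1875)
Add(Add(18255, -24156), H) = Add(Add(18255, -24156), 1875) = Add(-5901, 1875) = -4026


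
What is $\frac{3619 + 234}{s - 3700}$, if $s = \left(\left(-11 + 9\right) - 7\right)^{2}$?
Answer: $- \frac{3853}{3619} \approx -1.0647$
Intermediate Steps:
$s = 81$ ($s = \left(-2 - 7\right)^{2} = \left(-9\right)^{2} = 81$)
$\frac{3619 + 234}{s - 3700} = \frac{3619 + 234}{81 - 3700} = \frac{3853}{-3619} = 3853 \left(- \frac{1}{3619}\right) = - \frac{3853}{3619}$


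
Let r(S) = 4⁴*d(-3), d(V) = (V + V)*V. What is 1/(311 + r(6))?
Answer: 1/4919 ≈ 0.00020329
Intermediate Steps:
d(V) = 2*V² (d(V) = (2*V)*V = 2*V²)
r(S) = 4608 (r(S) = 4⁴*(2*(-3)²) = 256*(2*9) = 256*18 = 4608)
1/(311 + r(6)) = 1/(311 + 4608) = 1/4919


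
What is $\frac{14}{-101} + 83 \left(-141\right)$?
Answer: $- \frac{1182017}{101} \approx -11703.0$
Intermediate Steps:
$\frac{14}{-101} + 83 \left(-141\right) = 14 \left(- \frac{1}{101}\right) - 11703 = - \frac{14}{101} - 11703 = - \frac{1182017}{101}$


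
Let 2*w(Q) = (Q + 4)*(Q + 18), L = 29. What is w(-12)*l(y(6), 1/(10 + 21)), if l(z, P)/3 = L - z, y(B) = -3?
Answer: -2304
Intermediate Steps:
l(z, P) = 87 - 3*z (l(z, P) = 3*(29 - z) = 87 - 3*z)
w(Q) = (4 + Q)*(18 + Q)/2 (w(Q) = ((Q + 4)*(Q + 18))/2 = ((4 + Q)*(18 + Q))/2 = (4 + Q)*(18 + Q)/2)
w(-12)*l(y(6), 1/(10 + 21)) = (36 + (½)*(-12)² + 11*(-12))*(87 - 3*(-3)) = (36 + (½)*144 - 132)*(87 + 9) = (36 + 72 - 132)*96 = -24*96 = -2304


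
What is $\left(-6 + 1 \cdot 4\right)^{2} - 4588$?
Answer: $-4584$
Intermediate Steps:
$\left(-6 + 1 \cdot 4\right)^{2} - 4588 = \left(-6 + 4\right)^{2} - 4588 = \left(-2\right)^{2} - 4588 = 4 - 4588 = -4584$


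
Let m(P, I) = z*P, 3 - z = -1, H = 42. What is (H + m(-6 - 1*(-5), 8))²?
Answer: 1444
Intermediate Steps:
z = 4 (z = 3 - 1*(-1) = 3 + 1 = 4)
m(P, I) = 4*P
(H + m(-6 - 1*(-5), 8))² = (42 + 4*(-6 - 1*(-5)))² = (42 + 4*(-6 + 5))² = (42 + 4*(-1))² = (42 - 4)² = 38² = 1444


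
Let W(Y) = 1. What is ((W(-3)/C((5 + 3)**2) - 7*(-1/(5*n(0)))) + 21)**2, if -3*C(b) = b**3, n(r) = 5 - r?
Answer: 19449240264644089/42949672960000 ≈ 452.84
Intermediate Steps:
C(b) = -b**3/3
((W(-3)/C((5 + 3)**2) - 7*(-1/(5*n(0)))) + 21)**2 = ((1/(-(5 + 3)**6/3) - 7*(-1/(5*(5 - 1*0)))) + 21)**2 = ((1/(-(8**2)**3/3) - 7*(-1/(5*(5 + 0)))) + 21)**2 = ((1/(-1/3*64**3) - 7/(5*(-5))) + 21)**2 = ((1/(-1/3*262144) - 7/(-25)) + 21)**2 = ((1/(-262144/3) - 7*(-1/25)) + 21)**2 = ((1*(-3/262144) + 7/25) + 21)**2 = ((-3/262144 + 7/25) + 21)**2 = (1834933/6553600 + 21)**2 = (139460533/6553600)**2 = 19449240264644089/42949672960000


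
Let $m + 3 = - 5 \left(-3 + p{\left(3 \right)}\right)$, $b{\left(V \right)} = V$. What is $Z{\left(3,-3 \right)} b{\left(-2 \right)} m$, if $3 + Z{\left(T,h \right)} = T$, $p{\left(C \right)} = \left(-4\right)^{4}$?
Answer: $0$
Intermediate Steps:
$p{\left(C \right)} = 256$
$Z{\left(T,h \right)} = -3 + T$
$m = -1268$ ($m = -3 - 5 \left(-3 + 256\right) = -3 - 1265 = -1268$)
$Z{\left(3,-3 \right)} b{\left(-2 \right)} m = \left(-3 + 3\right) \left(-2\right) \left(-1268\right) = 0 \left(-2\right) \left(-1268\right) = 0 \left(-1268\right) = 0$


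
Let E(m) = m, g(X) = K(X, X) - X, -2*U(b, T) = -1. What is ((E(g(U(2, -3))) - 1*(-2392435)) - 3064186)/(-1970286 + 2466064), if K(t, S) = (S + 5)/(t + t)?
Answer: -335873/247889 ≈ -1.3549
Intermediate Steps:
K(t, S) = (5 + S)/(2*t) (K(t, S) = (5 + S)/((2*t)) = (5 + S)*(1/(2*t)) = (5 + S)/(2*t))
U(b, T) = 1/2 (U(b, T) = -1/2*(-1) = 1/2)
g(X) = -X + (5 + X)/(2*X) (g(X) = (5 + X)/(2*X) - X = -X + (5 + X)/(2*X))
((E(g(U(2, -3))) - 1*(-2392435)) - 3064186)/(-1970286 + 2466064) = (((1/2 - 1*1/2 + 5/(2*(1/2))) - 1*(-2392435)) - 3064186)/(-1970286 + 2466064) = (((1/2 - 1/2 + (5/2)*2) + 2392435) - 3064186)/495778 = (((1/2 - 1/2 + 5) + 2392435) - 3064186)*(1/495778) = ((5 + 2392435) - 3064186)*(1/495778) = (2392440 - 3064186)*(1/495778) = -671746*1/495778 = -335873/247889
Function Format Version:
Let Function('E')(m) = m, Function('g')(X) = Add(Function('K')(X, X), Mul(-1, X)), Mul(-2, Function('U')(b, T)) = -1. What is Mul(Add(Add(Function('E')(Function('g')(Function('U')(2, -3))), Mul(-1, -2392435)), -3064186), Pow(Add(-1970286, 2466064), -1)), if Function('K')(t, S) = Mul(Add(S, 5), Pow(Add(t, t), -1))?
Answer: Rational(-335873, 247889) ≈ -1.3549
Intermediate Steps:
Function('K')(t, S) = Mul(Rational(1, 2), Pow(t, -1), Add(5, S)) (Function('K')(t, S) = Mul(Add(5, S), Pow(Mul(2, t), -1)) = Mul(Add(5, S), Mul(Rational(1, 2), Pow(t, -1))) = Mul(Rational(1, 2), Pow(t, -1), Add(5, S)))
Function('U')(b, T) = Rational(1, 2) (Function('U')(b, T) = Mul(Rational(-1, 2), -1) = Rational(1, 2))
Function('g')(X) = Add(Mul(-1, X), Mul(Rational(1, 2), Pow(X, -1), Add(5, X))) (Function('g')(X) = Add(Mul(Rational(1, 2), Pow(X, -1), Add(5, X)), Mul(-1, X)) = Add(Mul(-1, X), Mul(Rational(1, 2), Pow(X, -1), Add(5, X))))
Mul(Add(Add(Function('E')(Function('g')(Function('U')(2, -3))), Mul(-1, -2392435)), -3064186), Pow(Add(-1970286, 2466064), -1)) = Mul(Add(Add(Add(Rational(1, 2), Mul(-1, Rational(1, 2)), Mul(Rational(5, 2), Pow(Rational(1, 2), -1))), Mul(-1, -2392435)), -3064186), Pow(Add(-1970286, 2466064), -1)) = Mul(Add(Add(Add(Rational(1, 2), Rational(-1, 2), Mul(Rational(5, 2), 2)), 2392435), -3064186), Pow(495778, -1)) = Mul(Add(Add(Add(Rational(1, 2), Rational(-1, 2), 5), 2392435), -3064186), Rational(1, 495778)) = Mul(Add(Add(5, 2392435), -3064186), Rational(1, 495778)) = Mul(Add(2392440, -3064186), Rational(1, 495778)) = Mul(-671746, Rational(1, 495778)) = Rational(-335873, 247889)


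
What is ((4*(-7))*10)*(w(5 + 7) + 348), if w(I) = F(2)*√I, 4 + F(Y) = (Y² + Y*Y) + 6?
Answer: -97440 - 5600*√3 ≈ -1.0714e+5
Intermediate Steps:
F(Y) = 2 + 2*Y² (F(Y) = -4 + ((Y² + Y*Y) + 6) = -4 + ((Y² + Y²) + 6) = -4 + (2*Y² + 6) = -4 + (6 + 2*Y²) = 2 + 2*Y²)
w(I) = 10*√I (w(I) = (2 + 2*2²)*√I = (2 + 2*4)*√I = (2 + 8)*√I = 10*√I)
((4*(-7))*10)*(w(5 + 7) + 348) = ((4*(-7))*10)*(10*√(5 + 7) + 348) = (-28*10)*(10*√12 + 348) = -280*(10*(2*√3) + 348) = -280*(20*√3 + 348) = -280*(348 + 20*√3) = -97440 - 5600*√3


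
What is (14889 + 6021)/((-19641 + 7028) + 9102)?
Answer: -20910/3511 ≈ -5.9556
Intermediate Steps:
(14889 + 6021)/((-19641 + 7028) + 9102) = 20910/(-12613 + 9102) = 20910/(-3511) = 20910*(-1/3511) = -20910/3511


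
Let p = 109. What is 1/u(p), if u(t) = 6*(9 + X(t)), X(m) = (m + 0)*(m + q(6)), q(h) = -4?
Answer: 1/68724 ≈ 1.4551e-5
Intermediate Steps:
X(m) = m*(-4 + m) (X(m) = (m + 0)*(m - 4) = m*(-4 + m))
u(t) = 54 + 6*t*(-4 + t) (u(t) = 6*(9 + t*(-4 + t)) = 54 + 6*t*(-4 + t))
1/u(p) = 1/(54 + 6*109*(-4 + 109)) = 1/(54 + 6*109*105) = 1/(54 + 68670) = 1/68724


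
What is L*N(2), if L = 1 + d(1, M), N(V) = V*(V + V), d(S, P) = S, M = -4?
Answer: 16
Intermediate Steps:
N(V) = 2*V² (N(V) = V*(2*V) = 2*V²)
L = 2 (L = 1 + 1 = 2)
L*N(2) = 2*(2*2²) = 2*(2*4) = 2*8 = 16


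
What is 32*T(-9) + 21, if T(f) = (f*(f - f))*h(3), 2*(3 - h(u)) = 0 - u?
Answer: 21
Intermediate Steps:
h(u) = 3 + u/2 (h(u) = 3 - (0 - u)/2 = 3 - (-1)*u/2 = 3 + u/2)
T(f) = 0 (T(f) = (f*(f - f))*(3 + (½)*3) = (f*0)*(3 + 3/2) = 0*(9/2) = 0)
32*T(-9) + 21 = 32*0 + 21 = 0 + 21 = 21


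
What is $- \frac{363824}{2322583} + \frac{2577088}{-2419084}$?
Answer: $- \frac{1716405398880}{1404630843493} \approx -1.222$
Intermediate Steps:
$- \frac{363824}{2322583} + \frac{2577088}{-2419084} = \left(-363824\right) \frac{1}{2322583} + 2577088 \left(- \frac{1}{2419084}\right) = - \frac{363824}{2322583} - \frac{644272}{604771} = - \frac{1716405398880}{1404630843493}$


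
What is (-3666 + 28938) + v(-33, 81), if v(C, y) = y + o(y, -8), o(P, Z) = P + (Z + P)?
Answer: 25507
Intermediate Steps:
o(P, Z) = Z + 2*P (o(P, Z) = P + (P + Z) = Z + 2*P)
v(C, y) = -8 + 3*y (v(C, y) = y + (-8 + 2*y) = -8 + 3*y)
(-3666 + 28938) + v(-33, 81) = (-3666 + 28938) + (-8 + 3*81) = 25272 + (-8 + 243) = 25272 + 235 = 25507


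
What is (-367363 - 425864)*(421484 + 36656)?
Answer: -363409017780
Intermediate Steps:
(-367363 - 425864)*(421484 + 36656) = -793227*458140 = -363409017780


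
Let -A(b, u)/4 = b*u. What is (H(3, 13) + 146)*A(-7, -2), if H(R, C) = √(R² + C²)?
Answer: -8176 - 56*√178 ≈ -8923.1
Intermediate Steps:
A(b, u) = -4*b*u
H(R, C) = √(C² + R²)
(H(3, 13) + 146)*A(-7, -2) = (√(13² + 3²) + 146)*(-4*(-7)*(-2)) = (√(169 + 9) + 146)*(-56) = (√178 + 146)*(-56) = (146 + √178)*(-56) = -8176 - 56*√178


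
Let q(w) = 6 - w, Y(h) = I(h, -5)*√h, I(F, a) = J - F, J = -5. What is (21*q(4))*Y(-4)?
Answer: -84*I ≈ -84.0*I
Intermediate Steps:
I(F, a) = -5 - F
Y(h) = √h*(-5 - h) (Y(h) = (-5 - h)*√h = √h*(-5 - h))
(21*q(4))*Y(-4) = (21*(6 - 1*4))*(√(-4)*(-5 - 1*(-4))) = (21*(6 - 4))*((2*I)*(-5 + 4)) = (21*2)*((2*I)*(-1)) = 42*(-2*I) = -84*I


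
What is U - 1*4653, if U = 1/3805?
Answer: -17704664/3805 ≈ -4653.0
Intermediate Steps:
U = 1/3805 ≈ 0.00026281
U - 1*4653 = 1/3805 - 1*4653 = 1/3805 - 4653 = -17704664/3805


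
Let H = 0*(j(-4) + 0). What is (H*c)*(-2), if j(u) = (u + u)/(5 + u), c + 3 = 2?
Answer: 0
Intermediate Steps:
c = -1 (c = -3 + 2 = -1)
j(u) = 2*u/(5 + u) (j(u) = (2*u)/(5 + u) = 2*u/(5 + u))
H = 0 (H = 0*(2*(-4)/(5 - 4) + 0) = 0*(2*(-4)/1 + 0) = 0*(2*(-4)*1 + 0) = 0*(-8 + 0) = 0*(-8) = 0)
(H*c)*(-2) = (0*(-1))*(-2) = 0*(-2) = 0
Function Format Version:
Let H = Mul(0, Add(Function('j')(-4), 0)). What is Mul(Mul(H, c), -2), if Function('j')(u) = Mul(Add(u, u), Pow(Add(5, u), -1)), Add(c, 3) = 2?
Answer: 0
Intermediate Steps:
c = -1 (c = Add(-3, 2) = -1)
Function('j')(u) = Mul(2, u, Pow(Add(5, u), -1)) (Function('j')(u) = Mul(Mul(2, u), Pow(Add(5, u), -1)) = Mul(2, u, Pow(Add(5, u), -1)))
H = 0 (H = Mul(0, Add(Mul(2, -4, Pow(Add(5, -4), -1)), 0)) = Mul(0, Add(Mul(2, -4, Pow(1, -1)), 0)) = Mul(0, Add(Mul(2, -4, 1), 0)) = Mul(0, Add(-8, 0)) = Mul(0, -8) = 0)
Mul(Mul(H, c), -2) = Mul(Mul(0, -1), -2) = Mul(0, -2) = 0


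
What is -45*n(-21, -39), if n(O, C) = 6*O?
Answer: 5670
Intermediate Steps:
-45*n(-21, -39) = -270*(-21) = -45*(-126) = 5670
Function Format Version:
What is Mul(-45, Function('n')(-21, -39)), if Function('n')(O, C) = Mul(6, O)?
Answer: 5670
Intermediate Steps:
Mul(-45, Function('n')(-21, -39)) = Mul(-45, Mul(6, -21)) = Mul(-45, -126) = 5670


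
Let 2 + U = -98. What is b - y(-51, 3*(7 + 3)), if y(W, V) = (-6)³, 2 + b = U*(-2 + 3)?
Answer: 114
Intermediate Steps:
U = -100 (U = -2 - 98 = -100)
b = -102 (b = -2 - 100*(-2 + 3) = -2 - 100*1 = -2 - 100 = -102)
y(W, V) = -216
b - y(-51, 3*(7 + 3)) = -102 - 1*(-216) = -102 + 216 = 114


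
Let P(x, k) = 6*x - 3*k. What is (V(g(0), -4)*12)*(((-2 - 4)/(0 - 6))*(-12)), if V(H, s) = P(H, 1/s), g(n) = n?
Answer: -108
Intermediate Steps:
P(x, k) = -3*k + 6*x
V(H, s) = -3/s + 6*H
(V(g(0), -4)*12)*(((-2 - 4)/(0 - 6))*(-12)) = ((-3/(-4) + 6*0)*12)*(((-2 - 4)/(0 - 6))*(-12)) = ((-3*(-¼) + 0)*12)*(-6/(-6)*(-12)) = ((¾ + 0)*12)*(-6*(-⅙)*(-12)) = ((¾)*12)*(1*(-12)) = 9*(-12) = -108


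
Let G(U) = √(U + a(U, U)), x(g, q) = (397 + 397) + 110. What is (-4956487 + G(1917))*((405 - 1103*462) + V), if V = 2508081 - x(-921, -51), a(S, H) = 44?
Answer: -9903041200052 + 1997996*√1961 ≈ -9.9030e+12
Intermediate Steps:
x(g, q) = 904 (x(g, q) = 794 + 110 = 904)
G(U) = √(44 + U) (G(U) = √(U + 44) = √(44 + U))
V = 2507177 (V = 2508081 - 1*904 = 2508081 - 904 = 2507177)
(-4956487 + G(1917))*((405 - 1103*462) + V) = (-4956487 + √(44 + 1917))*((405 - 1103*462) + 2507177) = (-4956487 + √1961)*((405 - 509586) + 2507177) = (-4956487 + √1961)*(-509181 + 2507177) = (-4956487 + √1961)*1997996 = -9903041200052 + 1997996*√1961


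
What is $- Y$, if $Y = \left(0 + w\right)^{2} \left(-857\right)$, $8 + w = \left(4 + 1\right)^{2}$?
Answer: $247673$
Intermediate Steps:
$w = 17$ ($w = -8 + \left(4 + 1\right)^{2} = -8 + 5^{2} = -8 + 25 = 17$)
$Y = -247673$ ($Y = \left(0 + 17\right)^{2} \left(-857\right) = 17^{2} \left(-857\right) = 289 \left(-857\right) = -247673$)
$- Y = \left(-1\right) \left(-247673\right) = 247673$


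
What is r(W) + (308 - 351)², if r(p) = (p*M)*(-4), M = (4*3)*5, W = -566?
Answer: 137689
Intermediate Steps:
M = 60 (M = 12*5 = 60)
r(p) = -240*p (r(p) = (p*60)*(-4) = (60*p)*(-4) = -240*p)
r(W) + (308 - 351)² = -240*(-566) + (308 - 351)² = 135840 + (-43)² = 135840 + 1849 = 137689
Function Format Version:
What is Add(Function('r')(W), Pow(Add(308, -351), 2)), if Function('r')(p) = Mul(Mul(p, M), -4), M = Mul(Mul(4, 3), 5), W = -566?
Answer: 137689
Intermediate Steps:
M = 60 (M = Mul(12, 5) = 60)
Function('r')(p) = Mul(-240, p) (Function('r')(p) = Mul(Mul(p, 60), -4) = Mul(Mul(60, p), -4) = Mul(-240, p))
Add(Function('r')(W), Pow(Add(308, -351), 2)) = Add(Mul(-240, -566), Pow(Add(308, -351), 2)) = Add(135840, Pow(-43, 2)) = Add(135840, 1849) = 137689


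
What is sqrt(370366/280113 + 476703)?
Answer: sqrt(37403790797191965)/280113 ≈ 690.44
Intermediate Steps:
sqrt(370366/280113 + 476703) = sqrt(133531077805/280113) = sqrt(37403790797191965)/280113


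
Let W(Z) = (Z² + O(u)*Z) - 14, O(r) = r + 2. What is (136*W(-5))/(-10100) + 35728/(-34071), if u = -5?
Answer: -120331964/86029275 ≈ -1.3987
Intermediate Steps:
O(r) = 2 + r
W(Z) = -14 + Z² - 3*Z (W(Z) = (Z² + (2 - 5)*Z) - 14 = (Z² - 3*Z) - 14 = -14 + Z² - 3*Z)
(136*W(-5))/(-10100) + 35728/(-34071) = (136*(-14 + (-5)² - 3*(-5)))/(-10100) + 35728/(-34071) = (136*(-14 + 25 + 15))*(-1/10100) + 35728*(-1/34071) = (136*26)*(-1/10100) - 35728/34071 = 3536*(-1/10100) - 35728/34071 = -884/2525 - 35728/34071 = -120331964/86029275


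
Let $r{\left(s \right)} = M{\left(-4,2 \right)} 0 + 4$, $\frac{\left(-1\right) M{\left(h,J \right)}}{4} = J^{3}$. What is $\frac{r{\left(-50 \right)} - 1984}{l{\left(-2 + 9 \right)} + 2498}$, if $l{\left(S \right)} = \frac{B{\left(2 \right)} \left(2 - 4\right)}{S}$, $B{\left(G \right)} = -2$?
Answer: $- \frac{42}{53} \approx -0.79245$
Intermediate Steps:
$M{\left(h,J \right)} = - 4 J^{3}$
$r{\left(s \right)} = 4$ ($r{\left(s \right)} = - 4 \cdot 2^{3} \cdot 0 + 4 = \left(-4\right) 8 \cdot 0 + 4 = \left(-32\right) 0 + 4 = 0 + 4 = 4$)
$l{\left(S \right)} = \frac{4}{S}$ ($l{\left(S \right)} = \frac{\left(-2\right) \left(2 - 4\right)}{S} = \frac{\left(-2\right) \left(-2\right)}{S} = \frac{4}{S}$)
$\frac{r{\left(-50 \right)} - 1984}{l{\left(-2 + 9 \right)} + 2498} = \frac{4 - 1984}{\frac{4}{-2 + 9} + 2498} = - \frac{1980}{\frac{4}{7} + 2498} = - \frac{1980}{\frac{17490}{7}} = \left(-1980\right) \frac{7}{17490} = - \frac{42}{53}$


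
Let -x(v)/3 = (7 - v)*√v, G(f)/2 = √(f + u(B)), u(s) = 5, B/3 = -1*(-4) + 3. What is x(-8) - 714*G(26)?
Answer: -1428*√31 - 90*I*√2 ≈ -7950.8 - 127.28*I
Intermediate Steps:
B = 21 (B = 3*(-1*(-4) + 3) = 3*(4 + 3) = 3*7 = 21)
G(f) = 2*√(5 + f) (G(f) = 2*√(f + 5) = 2*√(5 + f))
x(v) = -3*√v*(7 - v) (x(v) = -3*(7 - v)*√v = -3*√v*(7 - v))
x(-8) - 714*G(26) = 3*√(-8)*(-7 - 8) - 1428*√(5 + 26) = 3*(2*I*√2)*(-15) - 1428*√31 = -90*I*√2 - 1428*√31 = -1428*√31 - 90*I*√2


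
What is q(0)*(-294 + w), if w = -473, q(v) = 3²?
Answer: -6903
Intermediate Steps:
q(v) = 9
q(0)*(-294 + w) = 9*(-294 - 473) = 9*(-767) = -6903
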